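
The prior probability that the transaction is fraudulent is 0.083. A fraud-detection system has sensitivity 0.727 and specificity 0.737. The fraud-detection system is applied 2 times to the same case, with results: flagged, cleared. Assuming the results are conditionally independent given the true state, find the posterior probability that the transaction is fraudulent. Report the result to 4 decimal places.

Let H be the event that the transaction is fraudulent; start with P(H) = 0.083. P('flagged'|H) = 0.727, P('flagged'|¬H) = 0.263.
Update on result 1 ('flagged'): P(H) ← 0.727·0.0830 / (0.727·0.0830 + 0.263·0.9170) = 0.060341/0.30151 = 0.2001.
Update on result 2 ('cleared'): P(H) ← 0.273·0.2001 / (0.273·0.2001 + 0.737·0.7999) = 0.054635/0.64414 = 0.0848.

Posterior P(H) ≈ 0.0848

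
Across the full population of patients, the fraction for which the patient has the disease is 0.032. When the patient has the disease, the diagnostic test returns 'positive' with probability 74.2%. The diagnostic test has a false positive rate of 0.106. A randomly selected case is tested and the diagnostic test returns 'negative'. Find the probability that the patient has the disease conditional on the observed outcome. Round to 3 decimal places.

P(H | E) ≈ 0.009

Let H be the event that the patient has the disease. P(H) = 0.032, so P(¬H) = 0.968. With E the 'negative' result, P(E|H) = 0.258 and P(E|¬H) = 0.894.
P(E) = 0.258·0.032 + 0.894·0.968 = 0.0082560 + 0.86539 = 0.87365.
By Bayes' theorem, P(H|E) = 0.0082560 / 0.87365 = 0.009.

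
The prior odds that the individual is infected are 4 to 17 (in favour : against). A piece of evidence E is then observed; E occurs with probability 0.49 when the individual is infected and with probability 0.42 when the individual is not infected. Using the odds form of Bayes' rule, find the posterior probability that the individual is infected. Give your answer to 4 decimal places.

Posterior probability ≈ 0.2154

Prior odds = 4/17 = 0.23529. In log-odds, ln(0.23529) = -1.4469.
Add log likelihood ratio: ln(1.1667) = 0.15415.
Posterior log-odds = -1.2928, so posterior odds = exp(-1.2928) = 0.27451. Converting, P(H|E) = 0.27451/1.2745 = 0.2154.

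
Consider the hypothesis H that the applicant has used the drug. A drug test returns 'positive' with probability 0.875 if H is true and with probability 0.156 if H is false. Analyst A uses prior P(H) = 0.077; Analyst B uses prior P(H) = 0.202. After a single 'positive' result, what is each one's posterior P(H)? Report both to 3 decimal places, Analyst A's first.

P('+'|H) = 0.875, P('+'|¬H) = 0.156.
Analyst A: numerator 0.875·0.077 = 0.067375; evidence = 0.067375+0.156·0.923 = 0.21136; posterior = 0.319.
Analyst B: numerator 0.875·0.202 = 0.17675; evidence = 0.17675+0.156·0.798 = 0.30124; posterior = 0.587.

Analyst A: 0.319; Analyst B: 0.587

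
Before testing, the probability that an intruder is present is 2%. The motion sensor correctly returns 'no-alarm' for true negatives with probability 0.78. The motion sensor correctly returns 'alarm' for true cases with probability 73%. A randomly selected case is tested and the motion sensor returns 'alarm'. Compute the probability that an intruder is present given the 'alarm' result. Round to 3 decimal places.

P(H | E) ≈ 0.063

Write H for 'an intruder is present'. Prior odds H:¬H = 0.02/0.98 = 0.020408. For the 'alarm' outcome, the likelihood ratio is 0.73/0.22 = 3.3182.
Posterior odds = 0.020408 × 3.3182 = 0.067718, so P(H|E) = 0.067718/(1+0.067718) = 0.063.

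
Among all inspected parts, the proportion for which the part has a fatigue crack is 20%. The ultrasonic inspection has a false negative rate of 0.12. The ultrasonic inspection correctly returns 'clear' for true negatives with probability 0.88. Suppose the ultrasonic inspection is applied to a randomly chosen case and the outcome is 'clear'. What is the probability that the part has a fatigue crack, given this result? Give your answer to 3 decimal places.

P(H | E) ≈ 0.033

Let H be the event that the part has a fatigue crack. P(H) = 0.2, so P(¬H) = 0.8. With E the 'clear' result, P(E|H) = 0.12 and P(E|¬H) = 0.88.
P(E) = 0.12·0.2 + 0.88·0.8 = 0.024000 + 0.70400 = 0.72800.
By Bayes' theorem, P(H|E) = 0.024000 / 0.72800 = 0.033.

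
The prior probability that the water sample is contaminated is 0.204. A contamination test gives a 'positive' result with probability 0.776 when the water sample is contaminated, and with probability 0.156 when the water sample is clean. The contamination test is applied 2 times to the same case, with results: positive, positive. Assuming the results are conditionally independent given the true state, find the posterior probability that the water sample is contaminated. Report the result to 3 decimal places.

With H the event that the water sample is contaminated, the joint likelihood of the observed sequence is P(data|H) = 0.776·0.776 = 0.60218 and P(data|¬H) = 0.156·0.156 = 0.024336.
Bayes: P(H|data) = 0.204·0.60218 / (0.204·0.60218 + 0.796·0.024336) = 0.12284/0.14222 = 0.8638.

Posterior P(H) ≈ 0.864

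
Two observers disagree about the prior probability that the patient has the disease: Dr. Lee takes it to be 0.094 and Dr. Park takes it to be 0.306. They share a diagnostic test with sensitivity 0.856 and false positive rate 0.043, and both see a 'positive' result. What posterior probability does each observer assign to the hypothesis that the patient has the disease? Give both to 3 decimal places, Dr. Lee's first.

Dr. Lee: 0.674; Dr. Park: 0.898

The likelihood ratio for a 'positive' result is 0.856/0.043 = 19.907.
Dr. Lee: prior odds 0.094/0.906 = 0.10375; posterior odds 2.0654; posterior probability 0.674.
Dr. Park: prior odds 0.306/0.694 = 0.44092; posterior odds 8.7774; posterior probability 0.898.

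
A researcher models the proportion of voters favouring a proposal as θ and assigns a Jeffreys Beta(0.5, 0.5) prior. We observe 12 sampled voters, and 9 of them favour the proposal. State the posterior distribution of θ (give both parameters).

Posterior: Beta(9.5, 3.5)

Observing 9 successes and 3 failures updates Beta(0.5, 0.5) by adding the success and failure counts to the two shape parameters: α = 0.5+9 = 9.5, β = 0.5+3 = 3.5.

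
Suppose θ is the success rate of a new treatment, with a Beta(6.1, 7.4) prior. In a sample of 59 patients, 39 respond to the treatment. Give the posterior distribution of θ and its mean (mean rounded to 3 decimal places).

Posterior: Beta(45.1, 27.4); mean ≈ 0.622

The binomial likelihood is conjugate to the Beta prior: with 39 successes and 20 failures, the posterior is Beta(6.1+39, 7.4+20) = Beta(45.1, 27.4).
E[θ | data] = 45.1/(45.1+27.4) = 0.622.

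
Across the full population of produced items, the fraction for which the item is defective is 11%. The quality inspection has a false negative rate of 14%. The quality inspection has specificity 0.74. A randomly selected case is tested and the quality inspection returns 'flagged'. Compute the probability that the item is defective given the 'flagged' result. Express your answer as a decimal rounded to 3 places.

P(H | E) ≈ 0.290

Let H be the event that the item is defective. P(H) = 0.11, so P(¬H) = 0.89. With E the 'flagged' result, P(E|H) = 0.86 and P(E|¬H) = 0.26.
P(E) = 0.86·0.11 + 0.26·0.89 = 0.094600 + 0.23140 = 0.32600.
By Bayes' theorem, P(H|E) = 0.094600 / 0.32600 = 0.290.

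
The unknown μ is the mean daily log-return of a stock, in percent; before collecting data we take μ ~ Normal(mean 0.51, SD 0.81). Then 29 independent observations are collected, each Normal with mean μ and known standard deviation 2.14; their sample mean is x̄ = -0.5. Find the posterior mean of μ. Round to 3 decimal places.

Posterior mean ≈ -0.304

With known σ, the Normal prior is conjugate. Weight on the data is w = (n/σ²)/(n/σ² + 1/τ₀²) = 6.33243/(6.33243+1.52416) = 0.80600.
Posterior mean = w·x̄ + (1−w)·μ₀ = 0.80600·-0.5 + 0.19400·0.51 = -0.304.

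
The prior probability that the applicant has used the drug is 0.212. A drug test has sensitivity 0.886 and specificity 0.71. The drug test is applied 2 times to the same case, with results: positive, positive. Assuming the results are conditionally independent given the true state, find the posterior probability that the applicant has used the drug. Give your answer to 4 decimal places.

With H the event that the applicant has used the drug, the joint likelihood of the observed sequence is P(data|H) = 0.886·0.886 = 0.78500 and P(data|¬H) = 0.29·0.29 = 0.084100.
Bayes: P(H|data) = 0.212·0.78500 / (0.212·0.78500 + 0.788·0.084100) = 0.16642/0.23269 = 0.7152.

Posterior P(H) ≈ 0.7152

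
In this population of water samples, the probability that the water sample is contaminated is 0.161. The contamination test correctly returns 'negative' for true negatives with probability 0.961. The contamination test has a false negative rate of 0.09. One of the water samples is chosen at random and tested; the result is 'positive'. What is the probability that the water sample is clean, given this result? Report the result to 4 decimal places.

Write H for 'the water sample is contaminated'. Prior odds H:¬H = 0.161/0.839 = 0.19190. For the 'positive' outcome, the likelihood ratio is 0.91/0.039 = 23.333.
Posterior odds = 0.19190 × 23.333 = 4.4776, so P(H|E) = 4.4776/(1+4.4776) = 0.8174. Then P(¬H|E) = 1 − 0.8174 = 0.1826.

P(¬H | E) ≈ 0.1826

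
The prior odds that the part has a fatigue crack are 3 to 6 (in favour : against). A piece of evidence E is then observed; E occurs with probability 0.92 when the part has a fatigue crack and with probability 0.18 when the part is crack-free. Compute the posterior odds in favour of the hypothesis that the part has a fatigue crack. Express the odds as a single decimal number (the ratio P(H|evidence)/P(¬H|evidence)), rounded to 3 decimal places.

Posterior odds ≈ 2.556

Prior odds = 3/6 = 0.50000.
Likelihood ratio for E = 0.92/0.18 = 5.1111.
Posterior odds = prior odds × LR = 2.5556.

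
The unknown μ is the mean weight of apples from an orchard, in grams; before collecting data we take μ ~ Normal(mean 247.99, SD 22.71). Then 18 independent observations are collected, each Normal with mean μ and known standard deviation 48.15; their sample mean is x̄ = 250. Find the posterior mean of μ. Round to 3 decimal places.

Prior precision 1/τ₀² = 1/22.71² = 0.00193895; data precision n/σ² = 18/48.15² = 0.00776390.
Posterior precision = 0.00193895 + 0.00776390 = 0.00970285.
Posterior mean = (0.00193895·247.99 + 0.00776390·250) / 0.00970285 = 249.598.

Posterior mean ≈ 249.598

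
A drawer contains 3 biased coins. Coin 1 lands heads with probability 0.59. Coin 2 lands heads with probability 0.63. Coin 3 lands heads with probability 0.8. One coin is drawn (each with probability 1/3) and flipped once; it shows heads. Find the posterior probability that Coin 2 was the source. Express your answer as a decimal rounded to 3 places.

Tabulate prior·likelihood by source: [1] prior 0.333333, lik 0.59, product 0.1967; [2] prior 0.333333, lik 0.63, product 0.2100; [3] prior 0.333333, lik 0.8, product 0.2667.
Normalizing constant = 0.67333; the posterior for Coin 2 is its product over the sum, 0.2100/0.67333 = 0.312.

Posterior probability ≈ 0.312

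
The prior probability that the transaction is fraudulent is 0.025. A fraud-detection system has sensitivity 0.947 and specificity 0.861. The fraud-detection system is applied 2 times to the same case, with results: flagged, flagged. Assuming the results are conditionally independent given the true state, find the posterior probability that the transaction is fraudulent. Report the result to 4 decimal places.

Let H be the event that the transaction is fraudulent; start with P(H) = 0.025. P('flagged'|H) = 0.947, P('flagged'|¬H) = 0.139.
Update on result 1 ('flagged'): P(H) ← 0.947·0.0250 / (0.947·0.0250 + 0.139·0.9750) = 0.023675/0.15920 = 0.1487.
Update on result 2 ('flagged'): P(H) ← 0.947·0.1487 / (0.947·0.1487 + 0.139·0.8513) = 0.14083/0.25916 = 0.5434.

Posterior P(H) ≈ 0.5434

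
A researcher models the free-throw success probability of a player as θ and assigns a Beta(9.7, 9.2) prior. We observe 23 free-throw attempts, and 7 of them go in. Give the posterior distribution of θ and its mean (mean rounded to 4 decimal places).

Posterior: Beta(16.7, 25.2); mean ≈ 0.3986

The binomial likelihood is conjugate to the Beta prior: with 7 successes and 16 failures, the posterior is Beta(9.7+7, 9.2+16) = Beta(16.7, 25.2).
Posterior mean = α/(α+β) = 16.7/41.9 = 0.3986.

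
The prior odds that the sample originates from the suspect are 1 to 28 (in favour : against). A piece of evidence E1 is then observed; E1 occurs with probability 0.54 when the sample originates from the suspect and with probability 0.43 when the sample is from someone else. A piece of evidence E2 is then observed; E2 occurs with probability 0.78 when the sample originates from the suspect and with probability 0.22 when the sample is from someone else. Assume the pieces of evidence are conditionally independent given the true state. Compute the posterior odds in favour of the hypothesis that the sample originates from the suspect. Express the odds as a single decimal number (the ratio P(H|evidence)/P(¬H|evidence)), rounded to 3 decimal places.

Prior odds = 1/28 = 0.035714.
Likelihood ratio for E1 = 0.54/0.43 = 1.2558.
Likelihood ratio for E2 = 0.78/0.22 = 3.5455.
Posterior odds = prior odds × LR₁ × LR₂ = 0.15902.

Posterior odds ≈ 0.159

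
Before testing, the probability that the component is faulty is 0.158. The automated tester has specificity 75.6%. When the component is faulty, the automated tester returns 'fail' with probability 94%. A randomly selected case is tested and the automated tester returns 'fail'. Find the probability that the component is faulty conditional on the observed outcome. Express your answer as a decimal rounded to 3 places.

Let H be the event that the component is faulty. P(H) = 0.158, so P(¬H) = 0.842. With E the 'fail' result, P(E|H) = 0.94 and P(E|¬H) = 0.244.
P(E) = 0.94·0.158 + 0.244·0.842 = 0.14852 + 0.20545 = 0.35397.
By Bayes' theorem, P(H|E) = 0.14852 / 0.35397 = 0.420.

P(H | E) ≈ 0.420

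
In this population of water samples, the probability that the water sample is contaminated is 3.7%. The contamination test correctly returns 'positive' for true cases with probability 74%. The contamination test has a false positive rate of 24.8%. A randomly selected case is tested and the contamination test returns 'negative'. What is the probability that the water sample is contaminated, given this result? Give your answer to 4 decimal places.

Write H for 'the water sample is contaminated'. Prior odds H:¬H = 0.037/0.963 = 0.038422. For the 'negative' outcome, the likelihood ratio is 0.26/0.752 = 0.34574.
Posterior odds = 0.038422 × 0.34574 = 0.013284, so P(H|E) = 0.013284/(1+0.013284) = 0.0131.

P(H | E) ≈ 0.0131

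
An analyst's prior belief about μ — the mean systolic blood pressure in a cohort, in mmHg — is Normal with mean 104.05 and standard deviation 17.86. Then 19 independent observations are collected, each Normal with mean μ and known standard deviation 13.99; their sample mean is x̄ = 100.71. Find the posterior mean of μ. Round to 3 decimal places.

Prior precision 1/τ₀² = 1/17.86² = 0.00313500; data precision n/σ² = 19/13.99² = 0.0970774.
Posterior precision = 0.00313500 + 0.0970774 = 0.100212.
Posterior mean = (0.00313500·104.05 + 0.0970774·100.71) / 0.100212 = 100.814.

Posterior mean ≈ 100.814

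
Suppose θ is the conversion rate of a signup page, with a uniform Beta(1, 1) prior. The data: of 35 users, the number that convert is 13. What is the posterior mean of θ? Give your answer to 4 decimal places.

Posterior mean ≈ 0.3784

The binomial likelihood is conjugate to the Beta prior: with 13 successes and 22 failures, the posterior is Beta(1+13, 1+22) = Beta(14, 23).
Posterior mean = α/(α+β) = 14/37 = 0.3784.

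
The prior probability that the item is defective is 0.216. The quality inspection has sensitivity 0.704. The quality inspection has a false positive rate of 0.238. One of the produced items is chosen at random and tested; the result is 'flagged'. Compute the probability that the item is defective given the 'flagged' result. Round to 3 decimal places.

Let H be the event that the item is defective. P(H) = 0.216, so P(¬H) = 0.784. With E the 'flagged' result, P(E|H) = 0.704 and P(E|¬H) = 0.238.
P(E) = 0.704·0.216 + 0.238·0.784 = 0.15206 + 0.18659 = 0.33866.
By Bayes' theorem, P(H|E) = 0.15206 / 0.33866 = 0.449.

P(H | E) ≈ 0.449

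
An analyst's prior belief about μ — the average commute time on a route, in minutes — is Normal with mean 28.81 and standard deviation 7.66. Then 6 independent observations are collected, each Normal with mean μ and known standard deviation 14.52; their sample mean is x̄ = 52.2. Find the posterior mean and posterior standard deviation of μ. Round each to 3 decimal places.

Posterior mean ≈ 43.439; posterior SD ≈ 4.688

Prior precision 1/τ₀² = 1/7.66² = 0.0170429; data precision n/σ² = 6/14.52² = 0.0284589.
Posterior precision = 0.0170429 + 0.0284589 = 0.0455018, giving posterior SD = 1/√0.0455018 = 4.688.
Posterior mean = (0.0170429·28.81 + 0.0284589·52.2) / 0.0455018 = 43.439.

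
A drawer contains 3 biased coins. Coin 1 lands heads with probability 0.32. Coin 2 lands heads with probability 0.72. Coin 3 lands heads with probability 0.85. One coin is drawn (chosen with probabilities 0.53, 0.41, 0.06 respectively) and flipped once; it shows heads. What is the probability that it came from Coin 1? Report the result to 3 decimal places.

Posterior probability ≈ 0.329

Tabulate prior·likelihood by source: [1] prior 0.53, lik 0.32, product 0.1696; [2] prior 0.41, lik 0.72, product 0.2952; [3] prior 0.06, lik 0.85, product 0.05100.
Normalizing constant = 0.51580; the posterior for Coin 1 is its product over the sum, 0.1696/0.51580 = 0.329.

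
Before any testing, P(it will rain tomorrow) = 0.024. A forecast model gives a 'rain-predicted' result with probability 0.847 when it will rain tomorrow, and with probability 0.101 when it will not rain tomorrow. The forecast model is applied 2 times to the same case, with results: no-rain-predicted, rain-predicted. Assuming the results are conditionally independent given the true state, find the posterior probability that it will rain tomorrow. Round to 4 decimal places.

Posterior P(H) ≈ 0.0339

Let H be the event that it will rain tomorrow; start with P(H) = 0.024. P('rain-predicted'|H) = 0.847, P('rain-predicted'|¬H) = 0.101.
Update on result 1 ('no-rain-predicted'): P(H) ← 0.153·0.0240 / (0.153·0.0240 + 0.899·0.9760) = 0.0036720/0.88110 = 0.0042.
Update on result 2 ('rain-predicted'): P(H) ← 0.847·0.0042 / (0.847·0.0042 + 0.101·0.9958) = 0.0035299/0.10411 = 0.0339.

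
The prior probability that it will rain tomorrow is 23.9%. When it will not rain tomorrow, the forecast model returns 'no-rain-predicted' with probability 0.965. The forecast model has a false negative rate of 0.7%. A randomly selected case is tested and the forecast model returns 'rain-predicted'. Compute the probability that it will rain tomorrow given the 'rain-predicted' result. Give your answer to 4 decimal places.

P(H | E) ≈ 0.8991

Let H be the event that it will rain tomorrow. P(H) = 0.239, so P(¬H) = 0.761. With E the 'rain-predicted' result, P(E|H) = 0.993 and P(E|¬H) = 0.035.
P(E) = 0.993·0.239 + 0.035·0.761 = 0.23733 + 0.026635 = 0.26396.
By Bayes' theorem, P(H|E) = 0.23733 / 0.26396 = 0.8991.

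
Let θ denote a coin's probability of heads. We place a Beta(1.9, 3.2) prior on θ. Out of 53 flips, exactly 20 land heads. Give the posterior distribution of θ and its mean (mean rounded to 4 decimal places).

Posterior: Beta(21.9, 36.2); mean ≈ 0.3769

Observing 20 successes and 33 failures updates Beta(1.9, 3.2) by adding the success and failure counts to the two shape parameters: α = 1.9+20 = 21.9, β = 3.2+33 = 36.2.
E[θ | data] = 21.9/(21.9+36.2) = 0.3769.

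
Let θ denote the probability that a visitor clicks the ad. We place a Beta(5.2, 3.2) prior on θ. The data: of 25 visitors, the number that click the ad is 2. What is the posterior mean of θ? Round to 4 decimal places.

The binomial likelihood is conjugate to the Beta prior: with 2 successes and 23 failures, the posterior is Beta(5.2+2, 3.2+23) = Beta(7.2, 26.2).
E[θ | data] = 7.2/(7.2+26.2) = 0.2156.

Posterior mean ≈ 0.2156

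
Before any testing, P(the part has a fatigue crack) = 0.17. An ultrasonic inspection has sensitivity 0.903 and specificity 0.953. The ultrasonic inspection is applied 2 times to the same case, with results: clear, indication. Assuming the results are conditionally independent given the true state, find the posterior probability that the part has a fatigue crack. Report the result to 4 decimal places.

Posterior P(H) ≈ 0.2860

With H the event that the part has a fatigue crack, the joint likelihood of the observed sequence is P(data|H) = 0.097·0.903 = 0.087591 and P(data|¬H) = 0.953·0.047 = 0.044791.
Bayes: P(H|data) = 0.17·0.087591 / (0.17·0.087591 + 0.83·0.044791) = 0.014890/0.052067 = 0.2860.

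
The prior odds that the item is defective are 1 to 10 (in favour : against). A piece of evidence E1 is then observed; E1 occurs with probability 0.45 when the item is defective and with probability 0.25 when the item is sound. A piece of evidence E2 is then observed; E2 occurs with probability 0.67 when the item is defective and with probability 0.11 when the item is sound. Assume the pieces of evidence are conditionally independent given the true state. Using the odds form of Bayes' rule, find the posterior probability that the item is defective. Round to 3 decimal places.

Posterior probability ≈ 0.523

Prior odds = 1/10 = 0.10000.
Likelihood ratio for E1 = 0.45/0.25 = 1.8000.
Likelihood ratio for E2 = 0.67/0.11 = 6.0909.
Posterior odds = prior odds × LR₁ × LR₂ = 1.0964.
Posterior probability = odds/(1+odds) = 1.0964/2.0964 = 0.523.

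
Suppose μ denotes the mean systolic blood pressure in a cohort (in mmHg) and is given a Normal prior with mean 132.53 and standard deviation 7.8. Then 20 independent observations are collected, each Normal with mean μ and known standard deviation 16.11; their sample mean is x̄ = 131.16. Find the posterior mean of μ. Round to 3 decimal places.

Posterior mean ≈ 131.401

With known σ, the Normal prior is conjugate. Weight on the data is w = (n/σ²)/(n/σ² + 1/τ₀²) = 0.0770618/(0.0770618+0.0164366) = 0.82420.
Posterior mean = w·x̄ + (1−w)·μ₀ = 0.82420·131.16 + 0.17580·132.53 = 131.401.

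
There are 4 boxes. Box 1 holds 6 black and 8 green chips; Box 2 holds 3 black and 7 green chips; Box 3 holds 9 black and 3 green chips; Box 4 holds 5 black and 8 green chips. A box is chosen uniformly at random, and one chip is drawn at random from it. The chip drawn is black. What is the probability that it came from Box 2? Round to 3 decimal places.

P(black|Box 1) = 0.4286; P(black|Box 2) = 0.3; P(black|Box 3) = 0.75; P(black|Box 4) = 0.3846.
Prior × likelihood for each source: 0.25·0.4286=0.1071, 0.25·0.3=0.07500, 0.25·0.75=0.1875, 0.25·0.3846=0.09615. Summing gives P(black) = 0.46580.
P(Box 2 | black) = 0.07500 / 0.46580 = 0.161.

Posterior probability ≈ 0.161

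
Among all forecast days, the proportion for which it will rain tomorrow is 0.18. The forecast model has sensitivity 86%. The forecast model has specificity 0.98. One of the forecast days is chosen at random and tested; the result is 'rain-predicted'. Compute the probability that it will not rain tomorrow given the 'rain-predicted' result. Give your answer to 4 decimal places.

Write H for 'it will rain tomorrow'. Prior odds H:¬H = 0.18/0.82 = 0.21951. For the 'rain-predicted' outcome, the likelihood ratio is 0.86/0.02 = 43.000.
Posterior odds = 0.21951 × 43.000 = 9.4390, so P(H|E) = 9.4390/(1+9.4390) = 0.9042. Then P(¬H|E) = 1 − 0.9042 = 0.0958.

P(¬H | E) ≈ 0.0958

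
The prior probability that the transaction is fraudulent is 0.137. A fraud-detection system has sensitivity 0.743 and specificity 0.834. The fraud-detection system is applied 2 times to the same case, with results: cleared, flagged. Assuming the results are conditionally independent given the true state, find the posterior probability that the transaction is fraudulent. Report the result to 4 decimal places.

Posterior P(H) ≈ 0.1796

With H the event that the transaction is fraudulent, the joint likelihood of the observed sequence is P(data|H) = 0.257·0.743 = 0.19095 and P(data|¬H) = 0.834·0.166 = 0.13844.
Bayes: P(H|data) = 0.137·0.19095 / (0.137·0.19095 + 0.863·0.13844) = 0.026160/0.14564 = 0.1796.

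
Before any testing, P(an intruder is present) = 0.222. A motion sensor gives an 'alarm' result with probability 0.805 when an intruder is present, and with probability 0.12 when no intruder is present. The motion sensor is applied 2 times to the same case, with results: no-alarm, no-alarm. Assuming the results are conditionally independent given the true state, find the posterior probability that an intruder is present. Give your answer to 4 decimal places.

Posterior P(H) ≈ 0.0138

Let H be the event that an intruder is present; start with P(H) = 0.222. P('alarm'|H) = 0.805, P('alarm'|¬H) = 0.12.
Update on result 1 ('no-alarm'): P(H) ← 0.195·0.2220 / (0.195·0.2220 + 0.88·0.7780) = 0.043290/0.72793 = 0.0595.
Update on result 2 ('no-alarm'): P(H) ← 0.195·0.0595 / (0.195·0.0595 + 0.88·0.9405) = 0.011597/0.83926 = 0.0138.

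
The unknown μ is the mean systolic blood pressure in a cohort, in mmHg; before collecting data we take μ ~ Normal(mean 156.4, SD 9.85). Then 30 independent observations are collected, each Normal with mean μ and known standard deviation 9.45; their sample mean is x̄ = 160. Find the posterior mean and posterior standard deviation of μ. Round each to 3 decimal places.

Posterior mean ≈ 159.893; posterior SD ≈ 1.699

Prior precision 1/τ₀² = 1/9.85² = 0.0103069; data precision n/σ² = 30/9.45² = 0.335937.
Posterior precision = 0.0103069 + 0.335937 = 0.346244, giving posterior SD = 1/√0.346244 = 1.699.
Posterior mean = (0.0103069·156.4 + 0.335937·160) / 0.346244 = 159.893.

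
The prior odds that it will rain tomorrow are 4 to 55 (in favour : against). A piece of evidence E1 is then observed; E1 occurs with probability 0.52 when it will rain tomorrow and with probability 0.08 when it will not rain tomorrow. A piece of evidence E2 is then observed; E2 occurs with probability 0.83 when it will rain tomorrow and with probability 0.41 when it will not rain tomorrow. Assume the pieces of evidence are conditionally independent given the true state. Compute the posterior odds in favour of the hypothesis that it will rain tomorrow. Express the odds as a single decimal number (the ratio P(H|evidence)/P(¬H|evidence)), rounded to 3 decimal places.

Prior odds = 4/55 = 0.072727. In log-odds, ln(0.072727) = -2.6210.
Add log likelihood ratios: ln(6.5000) + ln(2.0244) = 2.5771.
Posterior log-odds = -0.043968, so posterior odds = exp(-0.043968) = 0.95698.

Posterior odds ≈ 0.957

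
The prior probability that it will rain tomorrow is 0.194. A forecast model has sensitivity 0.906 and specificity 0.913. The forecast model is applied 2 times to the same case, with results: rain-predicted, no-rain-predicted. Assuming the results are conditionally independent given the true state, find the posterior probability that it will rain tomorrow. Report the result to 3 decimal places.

Let H be the event that it will rain tomorrow; start with P(H) = 0.194. P('rain-predicted'|H) = 0.906, P('rain-predicted'|¬H) = 0.087.
Update on result 1 ('rain-predicted'): P(H) ← 0.906·0.1940 / (0.906·0.1940 + 0.087·0.8060) = 0.17576/0.24589 = 0.7148.
Update on result 2 ('no-rain-predicted'): P(H) ← 0.094·0.7148 / (0.094·0.7148 + 0.913·0.2852) = 0.067193/0.32756 = 0.2051.

Posterior P(H) ≈ 0.205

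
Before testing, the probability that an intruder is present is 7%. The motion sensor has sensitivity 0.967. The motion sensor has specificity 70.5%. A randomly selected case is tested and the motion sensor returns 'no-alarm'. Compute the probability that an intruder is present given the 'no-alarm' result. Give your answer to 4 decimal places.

P(H | E) ≈ 0.0035

Write H for 'an intruder is present'. Prior odds H:¬H = 0.07/0.93 = 0.075269. For the 'no-alarm' outcome, the likelihood ratio is 0.033/0.705 = 0.046809.
Posterior odds = 0.075269 × 0.046809 = 0.0035232, so P(H|E) = 0.0035232/(1+0.0035232) = 0.0035.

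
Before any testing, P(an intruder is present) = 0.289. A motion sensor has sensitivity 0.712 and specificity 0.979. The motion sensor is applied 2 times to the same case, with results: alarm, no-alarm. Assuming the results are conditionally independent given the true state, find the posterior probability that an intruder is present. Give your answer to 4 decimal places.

Let H be the event that an intruder is present; start with P(H) = 0.289. P('alarm'|H) = 0.712, P('alarm'|¬H) = 0.021.
Update on result 1 ('alarm'): P(H) ← 0.712·0.2890 / (0.712·0.2890 + 0.021·0.7110) = 0.20577/0.22070 = 0.9323.
Update on result 2 ('no-alarm'): P(H) ← 0.288·0.9323 / (0.288·0.9323 + 0.979·0.0677) = 0.26852/0.33475 = 0.8021.

Posterior P(H) ≈ 0.8021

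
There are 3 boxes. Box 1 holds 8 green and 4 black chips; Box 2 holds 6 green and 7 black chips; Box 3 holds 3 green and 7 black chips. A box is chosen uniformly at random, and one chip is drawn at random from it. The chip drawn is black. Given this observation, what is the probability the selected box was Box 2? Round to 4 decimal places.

P(black|Box 1) = 0.3333; P(black|Box 2) = 0.5385; P(black|Box 3) = 0.7.
Prior × likelihood for each source: 0.333333·0.3333=0.1111, 0.333333·0.5385=0.1795, 0.333333·0.7=0.2333. Summing gives P(black) = 0.52393.
P(Box 2 | black) = 0.1795 / 0.52393 = 0.3426.

Posterior probability ≈ 0.3426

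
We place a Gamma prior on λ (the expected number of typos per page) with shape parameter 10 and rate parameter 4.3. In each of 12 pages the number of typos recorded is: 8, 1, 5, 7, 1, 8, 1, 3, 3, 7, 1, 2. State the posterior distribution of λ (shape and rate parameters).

Total count ∑xᵢ = 47 over n = 12 pages.
Gamma is conjugate to the Poisson likelihood: posterior is Gamma(shape = 10+47 = 57, rate = 4.3+12 = 16.3).

Posterior: Gamma(shape=57, rate=16.3)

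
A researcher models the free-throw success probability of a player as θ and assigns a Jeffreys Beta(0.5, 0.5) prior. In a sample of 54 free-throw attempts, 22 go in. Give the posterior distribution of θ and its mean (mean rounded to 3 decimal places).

The binomial likelihood is conjugate to the Beta prior: with 22 successes and 32 failures, the posterior is Beta(0.5+22, 0.5+32) = Beta(22.5, 32.5).
E[θ | data] = 22.5/(22.5+32.5) = 0.409.

Posterior: Beta(22.5, 32.5); mean ≈ 0.409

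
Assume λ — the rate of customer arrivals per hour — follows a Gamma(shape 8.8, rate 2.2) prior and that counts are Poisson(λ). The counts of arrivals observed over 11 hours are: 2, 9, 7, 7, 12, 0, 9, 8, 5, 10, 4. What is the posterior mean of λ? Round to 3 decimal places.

Posterior mean ≈ 6.197

The Poisson likelihood adds the total count to the shape and the number of exposure periods to the rate. Here ∑xᵢ = 73 and n = 11, so shape 8.8→81.8 and rate 2.2→13.2.
E[λ | data] = 81.8/13.2 = 6.197.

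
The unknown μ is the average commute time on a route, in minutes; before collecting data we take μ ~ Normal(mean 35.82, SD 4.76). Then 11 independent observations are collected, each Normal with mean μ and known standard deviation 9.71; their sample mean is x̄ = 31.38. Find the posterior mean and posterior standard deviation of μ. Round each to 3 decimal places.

Posterior mean ≈ 32.599; posterior SD ≈ 2.494

Prior precision 1/τ₀² = 1/4.76² = 0.0441353; data precision n/σ² = 11/9.71² = 0.116669.
Posterior precision = 0.0441353 + 0.116669 = 0.160804, giving posterior SD = 1/√0.160804 = 2.494.
Posterior mean = (0.0441353·35.82 + 0.116669·31.38) / 0.160804 = 32.599.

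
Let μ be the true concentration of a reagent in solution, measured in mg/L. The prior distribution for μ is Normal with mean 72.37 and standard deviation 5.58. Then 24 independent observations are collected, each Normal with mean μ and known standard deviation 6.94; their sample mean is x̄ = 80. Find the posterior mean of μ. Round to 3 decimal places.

Posterior mean ≈ 79.538

With known σ, the Normal prior is conjugate. Weight on the data is w = (n/σ²)/(n/σ² + 1/τ₀²) = 0.498302/(0.498302+0.0321168) = 0.93945.
Posterior mean = w·x̄ + (1−w)·μ₀ = 0.93945·80 + 0.060550·72.37 = 79.538.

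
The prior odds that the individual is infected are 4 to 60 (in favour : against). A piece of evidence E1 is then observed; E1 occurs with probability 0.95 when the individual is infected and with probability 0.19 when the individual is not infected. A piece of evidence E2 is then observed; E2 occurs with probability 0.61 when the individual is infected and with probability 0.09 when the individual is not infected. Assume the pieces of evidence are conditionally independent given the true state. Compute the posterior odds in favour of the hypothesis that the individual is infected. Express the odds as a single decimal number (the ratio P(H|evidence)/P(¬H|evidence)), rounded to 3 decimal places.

Prior odds = 4/60 = 0.066667. In log-odds, ln(0.066667) = -2.7081.
Add log likelihood ratios: ln(5.0000) + ln(6.7778) = 3.5231.
Posterior log-odds = 0.81504, so posterior odds = exp(0.81504) = 2.2593.

Posterior odds ≈ 2.259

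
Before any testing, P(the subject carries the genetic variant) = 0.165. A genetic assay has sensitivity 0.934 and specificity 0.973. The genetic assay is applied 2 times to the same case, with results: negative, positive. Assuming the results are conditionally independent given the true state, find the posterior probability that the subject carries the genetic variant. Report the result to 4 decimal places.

Let H be the event that the subject carries the genetic variant; start with P(H) = 0.165. P('positive'|H) = 0.934, P('positive'|¬H) = 0.027.
Update on result 1 ('negative'): P(H) ← 0.066·0.1650 / (0.066·0.1650 + 0.973·0.8350) = 0.010890/0.82334 = 0.0132.
Update on result 2 ('positive'): P(H) ← 0.934·0.0132 / (0.934·0.0132 + 0.027·0.9868) = 0.012354/0.038996 = 0.3168.

Posterior P(H) ≈ 0.3168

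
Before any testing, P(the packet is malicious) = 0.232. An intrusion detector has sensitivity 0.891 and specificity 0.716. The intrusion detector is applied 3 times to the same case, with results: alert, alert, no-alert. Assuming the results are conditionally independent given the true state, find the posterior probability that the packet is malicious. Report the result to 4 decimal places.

Posterior P(H) ≈ 0.3116

With H the event that the packet is malicious, the joint likelihood of the observed sequence is P(data|H) = 0.891·0.891·0.109 = 0.086533 and P(data|¬H) = 0.284·0.284·0.716 = 0.057750.
Bayes: P(H|data) = 0.232·0.086533 / (0.232·0.086533 + 0.768·0.057750) = 0.020076/0.064427 = 0.3116.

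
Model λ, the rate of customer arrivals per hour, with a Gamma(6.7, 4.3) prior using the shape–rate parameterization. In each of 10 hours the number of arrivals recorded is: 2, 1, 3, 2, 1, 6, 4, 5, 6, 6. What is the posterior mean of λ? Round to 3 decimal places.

Posterior mean ≈ 2.986

Total count ∑xᵢ = 36 over n = 10 hours.
Gamma is conjugate to the Poisson likelihood: posterior is Gamma(shape = 6.7+36 = 42.7, rate = 4.3+10 = 14.3).
E[λ | data] = 42.7/14.3 = 2.986.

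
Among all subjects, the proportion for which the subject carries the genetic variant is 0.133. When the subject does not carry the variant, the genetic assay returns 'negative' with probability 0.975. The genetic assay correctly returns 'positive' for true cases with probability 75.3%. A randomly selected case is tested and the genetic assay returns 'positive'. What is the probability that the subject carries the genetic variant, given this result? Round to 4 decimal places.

Let H be the event that the subject carries the genetic variant. P(H) = 0.133, so P(¬H) = 0.867. With E the 'positive' result, P(E|H) = 0.753 and P(E|¬H) = 0.025.
P(E) = 0.753·0.133 + 0.025·0.867 = 0.10015 + 0.021675 = 0.12182.
By Bayes' theorem, P(H|E) = 0.10015 / 0.12182 = 0.8221.

P(H | E) ≈ 0.8221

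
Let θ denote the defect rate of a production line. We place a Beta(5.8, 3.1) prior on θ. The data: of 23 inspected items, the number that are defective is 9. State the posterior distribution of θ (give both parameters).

Posterior: Beta(14.8, 17.1)

The binomial likelihood is conjugate to the Beta prior: with 9 successes and 14 failures, the posterior is Beta(5.8+9, 3.1+14) = Beta(14.8, 17.1).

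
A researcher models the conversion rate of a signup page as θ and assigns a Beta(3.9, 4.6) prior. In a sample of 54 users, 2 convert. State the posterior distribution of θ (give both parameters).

Observing 2 successes and 52 failures updates Beta(3.9, 4.6) by adding the success and failure counts to the two shape parameters: α = 3.9+2 = 5.9, β = 4.6+52 = 56.6.

Posterior: Beta(5.9, 56.6)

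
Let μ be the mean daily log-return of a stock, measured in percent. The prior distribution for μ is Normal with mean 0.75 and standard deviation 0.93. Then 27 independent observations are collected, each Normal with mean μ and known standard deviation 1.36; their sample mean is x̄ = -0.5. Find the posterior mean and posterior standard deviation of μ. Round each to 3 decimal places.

Posterior mean ≈ -0.408; posterior SD ≈ 0.252

Prior precision 1/τ₀² = 1/0.93² = 1.15620; data precision n/σ² = 27/1.36² = 14.5978.
Posterior precision = 1.15620 + 14.5978 = 15.7540, giving posterior SD = 1/√15.7540 = 0.252.
Posterior mean = (1.15620·0.75 + 14.5978·-0.5) / 15.7540 = -0.408.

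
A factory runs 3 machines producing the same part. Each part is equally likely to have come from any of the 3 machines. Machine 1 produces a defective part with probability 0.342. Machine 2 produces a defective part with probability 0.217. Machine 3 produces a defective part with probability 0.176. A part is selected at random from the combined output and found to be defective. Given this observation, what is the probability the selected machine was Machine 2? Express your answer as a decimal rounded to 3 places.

Tabulate prior·likelihood by source: [1] prior 0.333333, lik 0.342, product 0.1140; [2] prior 0.333333, lik 0.217, product 0.07233; [3] prior 0.333333, lik 0.176, product 0.05867.
Normalizing constant = 0.24500; the posterior for Machine 2 is its product over the sum, 0.07233/0.24500 = 0.295.

Posterior probability ≈ 0.295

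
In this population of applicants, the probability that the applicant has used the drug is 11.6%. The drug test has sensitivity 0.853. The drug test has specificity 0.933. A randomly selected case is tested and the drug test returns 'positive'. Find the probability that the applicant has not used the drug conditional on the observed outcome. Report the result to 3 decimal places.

P(¬H | E) ≈ 0.374

Let H be the event that the applicant has used the drug. P(H) = 0.116, so P(¬H) = 0.884. With E the 'positive' result, P(E|H) = 0.853 and P(E|¬H) = 0.067.
P(E) = 0.853·0.116 + 0.067·0.884 = 0.098948 + 0.059228 = 0.15818.
By Bayes' theorem, P(H|E) = 0.098948 / 0.15818 = 0.626. Hence P(¬H|E) = 1 − 0.626 = 0.374.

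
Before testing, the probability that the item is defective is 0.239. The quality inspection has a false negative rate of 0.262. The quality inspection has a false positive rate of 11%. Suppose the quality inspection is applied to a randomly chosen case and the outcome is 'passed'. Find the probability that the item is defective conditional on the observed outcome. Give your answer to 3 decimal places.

P(H | E) ≈ 0.085

Write H for 'the item is defective'. Prior odds H:¬H = 0.239/0.761 = 0.31406. For the 'passed' outcome, the likelihood ratio is 0.262/0.89 = 0.29438.
Posterior odds = 0.31406 × 0.29438 = 0.092454, so P(H|E) = 0.092454/(1+0.092454) = 0.085.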